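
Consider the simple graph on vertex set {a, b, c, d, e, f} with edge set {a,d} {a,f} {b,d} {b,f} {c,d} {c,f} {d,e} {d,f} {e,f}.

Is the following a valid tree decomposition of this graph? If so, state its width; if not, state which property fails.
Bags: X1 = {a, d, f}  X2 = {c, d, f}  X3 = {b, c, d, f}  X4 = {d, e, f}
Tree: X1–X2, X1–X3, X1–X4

A tree decomposition must satisfy three properties: every vertex lies in some bag; for every edge, both endpoints lie together in some bag; and for every vertex, the bags containing it form a connected subtree. Here bags containing vertex c are not connected in the tree, so the decomposition is invalid.

No — bags containing vertex c are not connected in the tree.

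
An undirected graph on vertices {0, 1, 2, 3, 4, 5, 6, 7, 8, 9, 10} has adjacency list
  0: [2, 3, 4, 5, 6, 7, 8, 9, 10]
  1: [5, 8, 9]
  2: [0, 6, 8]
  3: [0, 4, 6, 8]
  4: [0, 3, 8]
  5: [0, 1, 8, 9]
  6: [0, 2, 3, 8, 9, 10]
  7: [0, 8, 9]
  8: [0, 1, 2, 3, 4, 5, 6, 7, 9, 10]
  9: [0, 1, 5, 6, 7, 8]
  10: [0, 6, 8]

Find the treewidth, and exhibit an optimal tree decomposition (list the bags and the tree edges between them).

Treewidth 3.
One optimal decomposition is:
Bags: B1 = {0, 6, 8, 9}  B2 = {0, 2, 6, 8}  B3 = {0, 6, 8, 10}  B4 = {0, 3, 6, 8}  B5 = {0, 7, 8, 9}  B6 = {0, 5, 8, 9}  B7 = {0, 3, 4, 8}  B8 = {1, 5, 8, 9}
Tree: B1–B2, B2–B3, B3–B4, B1–B5, B5–B6, B4–B7, B6–B8

The largest bag has 4 vertices, giving width 3; this decomposition certifies tw(G) ≤ 3. On the other hand G contains the 4-clique {0, 3, 4, 8}. A clique must lie in a single bag of any decomposition, so no decomposition can have width below 3. Combining the bounds, tw(G) = 3.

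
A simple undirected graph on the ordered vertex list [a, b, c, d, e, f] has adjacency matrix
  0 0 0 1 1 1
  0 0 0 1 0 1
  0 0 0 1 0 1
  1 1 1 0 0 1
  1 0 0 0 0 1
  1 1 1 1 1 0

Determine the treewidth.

A width-2 tree decomposition is:
Bags: B1 = {b, d, f}  B2 = {c, d, f}  B3 = {a, d, f}  B4 = {a, e, f}
Tree: B1–B2, B2–B3, B3–B4
The largest bag has 3 vertices, giving width 2; this decomposition certifies tw(G) ≤ 2. For the lower bound, the 3 vertices {c, d, f} are pairwise adjacent, and any tree decomposition puts a clique entirely inside one bag — forcing width ≥ 2. The upper and lower bounds meet at 2, so that is the treewidth.

2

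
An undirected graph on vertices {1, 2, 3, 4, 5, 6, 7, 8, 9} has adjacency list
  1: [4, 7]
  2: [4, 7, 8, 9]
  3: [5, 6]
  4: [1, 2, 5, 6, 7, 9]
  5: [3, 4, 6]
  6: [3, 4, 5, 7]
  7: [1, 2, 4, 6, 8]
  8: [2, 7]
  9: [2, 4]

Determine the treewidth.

A width-2 tree decomposition is:
Bags: B1 = {2, 4, 7}  B2 = {2, 7, 8}  B3 = {4, 6, 7}  B4 = {2, 4, 9}  B5 = {4, 5, 6}  B6 = {3, 5, 6}  B7 = {1, 4, 7}
Tree: B1–B2, B1–B3, B1–B4, B3–B5, B5–B6, B1–B7
The largest bag has 3 vertices, giving width 2; this decomposition certifies tw(G) ≤ 2. For the lower bound, the 3 vertices {2, 7, 8} are pairwise adjacent, and any tree decomposition puts a clique entirely inside one bag — forcing width ≥ 2. The upper and lower bounds meet at 2, so that is the treewidth.

2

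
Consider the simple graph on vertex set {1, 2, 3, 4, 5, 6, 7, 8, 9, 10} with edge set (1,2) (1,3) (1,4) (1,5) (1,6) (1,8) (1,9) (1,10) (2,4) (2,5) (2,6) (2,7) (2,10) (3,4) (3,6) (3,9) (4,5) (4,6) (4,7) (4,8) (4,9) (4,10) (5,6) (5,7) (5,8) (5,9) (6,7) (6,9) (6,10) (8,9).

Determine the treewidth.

A width-4 tree decomposition is:
Bags: B1 = {1, 4, 5, 6, 9}  B2 = {1, 2, 4, 5, 6}  B3 = {1, 3, 4, 6, 9}  B4 = {1, 4, 5, 8, 9}  B5 = {1, 2, 4, 6, 10}  B6 = {2, 4, 5, 6, 7}
Tree: B1–B2, B1–B3, B1–B4, B2–B5, B2–B6
Each bag holds 5 vertices, so the decomposition has width 4, which upper-bounds the treewidth. Conversely, {1, 4, 5, 8, 9} is a clique of size 5, and the vertices of any clique must share a bag in every tree decomposition; so some bag has ≥ 5 vertices and tw(G) ≥ 4. Hence tw(G) = 4 exactly.

4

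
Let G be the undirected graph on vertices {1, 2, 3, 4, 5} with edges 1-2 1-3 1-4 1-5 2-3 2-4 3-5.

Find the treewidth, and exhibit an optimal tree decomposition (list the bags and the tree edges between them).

Treewidth 2.
Bags: B1 = {1, 2, 3}  B2 = {1, 2, 4}  B3 = {1, 3, 5}
Tree: B1–B2, B1–B3

Every bag has size at most 3, so the width is 3 − 1 = 2 and tw(G) ≤ 2. For the lower bound, the 3 vertices {1, 2, 3} are pairwise adjacent, and any tree decomposition puts a clique entirely inside one bag — forcing width ≥ 2. Hence tw(G) = 2 exactly.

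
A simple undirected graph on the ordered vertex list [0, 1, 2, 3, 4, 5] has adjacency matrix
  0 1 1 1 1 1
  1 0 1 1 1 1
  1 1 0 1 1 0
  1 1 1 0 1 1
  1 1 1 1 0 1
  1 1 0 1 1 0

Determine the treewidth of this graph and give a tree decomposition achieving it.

Treewidth 4.
One such decomposition:
Bags: B1 = {0, 1, 2, 3, 4}  B2 = {0, 1, 3, 4, 5}
Tree: B1–B2

Each bag holds 5 vertices, so the decomposition has width 4, which upper-bounds the treewidth. Conversely, {0, 1, 2, 3, 4} is a clique of size 5, and the vertices of any clique must share a bag in every tree decomposition; so some bag has ≥ 5 vertices and tw(G) ≥ 4. Hence tw(G) = 4 exactly.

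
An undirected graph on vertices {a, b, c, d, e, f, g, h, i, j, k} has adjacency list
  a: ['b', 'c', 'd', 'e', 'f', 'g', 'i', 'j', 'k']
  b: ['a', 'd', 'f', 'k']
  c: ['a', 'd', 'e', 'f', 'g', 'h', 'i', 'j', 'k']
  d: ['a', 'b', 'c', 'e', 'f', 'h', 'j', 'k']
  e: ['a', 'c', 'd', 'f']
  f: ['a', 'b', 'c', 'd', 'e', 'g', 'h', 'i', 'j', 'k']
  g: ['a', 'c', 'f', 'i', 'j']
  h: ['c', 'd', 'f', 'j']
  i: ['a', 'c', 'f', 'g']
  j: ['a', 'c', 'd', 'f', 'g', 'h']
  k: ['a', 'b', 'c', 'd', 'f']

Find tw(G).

A width-4 tree decomposition is:
Bags: B1 = {a, c, d, e, f}  B2 = {a, c, d, f, j}  B3 = {a, c, d, f, k}  B4 = {c, d, f, h, j}  B5 = {a, b, d, f, k}  B6 = {a, c, f, g, j}  B7 = {a, c, f, g, i}
Tree: B1–B2, B1–B3, B2–B4, B3–B5, B2–B6, B6–B7
The largest bag has 5 vertices, giving width 4; this decomposition certifies tw(G) ≤ 4. On the other hand G contains the 5-clique {c, d, f, h, j}. A clique must lie in a single bag of any decomposition, so no decomposition can have width below 4. Therefore the treewidth is 4.

4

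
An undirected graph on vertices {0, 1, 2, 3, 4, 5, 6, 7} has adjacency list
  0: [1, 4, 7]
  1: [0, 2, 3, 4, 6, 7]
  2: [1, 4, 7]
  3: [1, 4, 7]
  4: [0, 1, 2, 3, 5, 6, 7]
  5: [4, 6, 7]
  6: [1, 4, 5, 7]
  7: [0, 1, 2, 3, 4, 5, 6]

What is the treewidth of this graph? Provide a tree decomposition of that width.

Each bag holds 4 vertices, so the decomposition has width 3, which upper-bounds the treewidth. On the other hand G contains the 4-clique {0, 1, 4, 7}. A clique must lie in a single bag of any decomposition, so no decomposition can have width below 3. Combining the bounds, tw(G) = 3.

Treewidth 3.
Bags: B1 = {1, 4, 6, 7}  B2 = {0, 1, 4, 7}  B3 = {4, 5, 6, 7}  B4 = {1, 2, 4, 7}  B5 = {1, 3, 4, 7}
Tree: B1–B2, B1–B3, B2–B4, B1–B5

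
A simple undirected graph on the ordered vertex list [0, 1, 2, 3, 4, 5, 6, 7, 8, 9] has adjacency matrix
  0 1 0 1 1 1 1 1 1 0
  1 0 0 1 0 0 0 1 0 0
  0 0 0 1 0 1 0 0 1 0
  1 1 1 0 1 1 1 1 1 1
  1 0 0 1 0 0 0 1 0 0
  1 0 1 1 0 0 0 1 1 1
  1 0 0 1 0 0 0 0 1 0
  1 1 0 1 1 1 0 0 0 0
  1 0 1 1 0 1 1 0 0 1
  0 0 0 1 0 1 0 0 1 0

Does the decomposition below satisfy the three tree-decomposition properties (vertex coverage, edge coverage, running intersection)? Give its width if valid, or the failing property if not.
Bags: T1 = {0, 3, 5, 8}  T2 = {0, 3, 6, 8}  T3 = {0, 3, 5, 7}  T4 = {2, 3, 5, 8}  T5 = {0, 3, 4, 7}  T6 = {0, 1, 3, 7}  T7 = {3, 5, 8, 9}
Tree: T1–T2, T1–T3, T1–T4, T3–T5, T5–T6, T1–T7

Every vertex of G appears in some bag (union = {0, 1, 2, 3, 4, 5, 6, 7, 8, 9}); every edge is covered by a bag; and for each vertex v the set of bags containing v is connected in the bag tree. The decomposition is therefore valid. The largest bag has 4 vertices, so the width is 3.

Yes; width 3.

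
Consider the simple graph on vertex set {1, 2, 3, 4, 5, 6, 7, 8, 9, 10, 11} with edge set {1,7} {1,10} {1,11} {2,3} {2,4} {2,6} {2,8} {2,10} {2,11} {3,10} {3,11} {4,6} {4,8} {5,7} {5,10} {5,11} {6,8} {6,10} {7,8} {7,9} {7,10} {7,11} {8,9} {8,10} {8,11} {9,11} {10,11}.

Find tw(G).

3

A width-3 tree decomposition is:
Bags: B1 = {7, 8, 10, 11}  B2 = {5, 7, 10, 11}  B3 = {7, 8, 9, 11}  B4 = {2, 8, 10, 11}  B5 = {2, 3, 10, 11}  B6 = {2, 6, 8, 10}  B7 = {1, 7, 10, 11}  B8 = {2, 4, 6, 8}
Tree: B1–B2, B1–B3, B1–B4, B4–B5, B4–B6, B2–B7, B6–B8
Each bag holds 4 vertices, so the decomposition has width 3, which upper-bounds the treewidth. Conversely, {7, 8, 9, 11} is a clique of size 4, and the vertices of any clique must share a bag in every tree decomposition; so some bag has ≥ 4 vertices and tw(G) ≥ 3. Hence tw(G) = 3 exactly.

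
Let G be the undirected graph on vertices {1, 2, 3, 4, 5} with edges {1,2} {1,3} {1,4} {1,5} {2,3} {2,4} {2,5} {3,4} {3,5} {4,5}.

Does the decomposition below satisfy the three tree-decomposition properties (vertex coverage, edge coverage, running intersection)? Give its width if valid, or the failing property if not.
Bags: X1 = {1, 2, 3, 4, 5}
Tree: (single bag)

Yes; width 4.

Checking the three conditions: (i) the bags cover all of {1, 2, 3, 4, 5}; (ii) for each edge, some bag contains both endpoints; (iii) the bags containing any fixed vertex form a subtree. All hold, so the decomposition is valid with width 5 − 1 = 4.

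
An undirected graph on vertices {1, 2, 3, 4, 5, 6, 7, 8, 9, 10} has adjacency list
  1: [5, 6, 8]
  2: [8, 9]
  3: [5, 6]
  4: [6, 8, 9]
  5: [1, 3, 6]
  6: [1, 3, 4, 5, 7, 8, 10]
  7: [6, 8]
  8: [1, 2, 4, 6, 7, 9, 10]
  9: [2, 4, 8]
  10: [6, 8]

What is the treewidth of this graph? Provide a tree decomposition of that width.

Each bag holds 3 vertices, so the decomposition has width 2, which upper-bounds the treewidth. For the lower bound, the 3 vertices {2, 8, 9} are pairwise adjacent, and any tree decomposition puts a clique entirely inside one bag — forcing width ≥ 2. The upper and lower bounds meet at 2, so that is the treewidth.

Treewidth 2.
One such decomposition:
Bags: B1 = {1, 6, 8}  B2 = {1, 5, 6}  B3 = {6, 8, 10}  B4 = {4, 6, 8}  B5 = {3, 5, 6}  B6 = {4, 8, 9}  B7 = {2, 8, 9}  B8 = {6, 7, 8}
Tree: B1–B2, B1–B3, B3–B4, B2–B5, B4–B6, B6–B7, B1–B8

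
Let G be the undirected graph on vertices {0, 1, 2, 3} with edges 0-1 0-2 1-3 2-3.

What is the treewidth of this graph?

2

A width-2 tree decomposition is:
Bags: B1 = {1, 2, 3}  B2 = {0, 1, 2}
Tree: B1–B2
The largest bag has 3 vertices, giving width 2; this decomposition certifies tw(G) ≤ 2. Since 1–3–2–0–1 is a cycle in G, G is not acyclic. Forests are exactly the graphs of treewidth ≤ 1, so tw(G) ≥ 2. Combining the bounds, tw(G) = 2.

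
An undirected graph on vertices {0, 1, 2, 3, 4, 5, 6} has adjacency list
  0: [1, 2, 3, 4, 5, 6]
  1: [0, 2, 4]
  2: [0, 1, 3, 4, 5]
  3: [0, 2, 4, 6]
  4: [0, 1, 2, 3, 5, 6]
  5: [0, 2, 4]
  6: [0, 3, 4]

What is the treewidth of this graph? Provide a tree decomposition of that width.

Every bag has size at most 4, so the width is 4 − 1 = 3 and tw(G) ≤ 3. Conversely, {0, 1, 2, 4} is a clique of size 4, and the vertices of any clique must share a bag in every tree decomposition; so some bag has ≥ 4 vertices and tw(G) ≥ 3. Combining the bounds, tw(G) = 3.

Treewidth 3.
Bags: B1 = {0, 1, 2, 4}  B2 = {0, 2, 4, 5}  B3 = {0, 2, 3, 4}  B4 = {0, 3, 4, 6}
Tree: B1–B2, B1–B3, B3–B4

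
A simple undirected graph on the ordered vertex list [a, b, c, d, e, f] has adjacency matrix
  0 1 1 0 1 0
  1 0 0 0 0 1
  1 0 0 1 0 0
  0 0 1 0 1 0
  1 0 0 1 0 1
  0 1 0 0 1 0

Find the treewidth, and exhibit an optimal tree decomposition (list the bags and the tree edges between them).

Treewidth 2.
One optimal decomposition is:
Bags: B1 = {c, d, e}  B2 = {a, c, e}  B3 = {a, e, f}  B4 = {a, b, f}
Tree: B1–B2, B2–B3, B3–B4

Each bag holds 3 vertices, so the decomposition has width 2, which upper-bounds the treewidth. The edges d–c–a–e–d form a cycle, so G is not a tree and its treewidth is at least 2. Therefore the treewidth is 2.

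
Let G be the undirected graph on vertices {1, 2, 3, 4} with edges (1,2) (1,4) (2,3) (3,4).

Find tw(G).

2

A width-2 tree decomposition is:
Bags: B1 = {1, 3, 4}  B2 = {1, 2, 3}
Tree: B1–B2
Each bag holds 3 vertices, so the decomposition has width 2, which upper-bounds the treewidth. For the lower bound, G contains the cycle 1–4–3–2–1, so G is not a forest; only forests have treewidth ≤ 1, hence tw(G) ≥ 2. The upper and lower bounds meet at 2, so that is the treewidth.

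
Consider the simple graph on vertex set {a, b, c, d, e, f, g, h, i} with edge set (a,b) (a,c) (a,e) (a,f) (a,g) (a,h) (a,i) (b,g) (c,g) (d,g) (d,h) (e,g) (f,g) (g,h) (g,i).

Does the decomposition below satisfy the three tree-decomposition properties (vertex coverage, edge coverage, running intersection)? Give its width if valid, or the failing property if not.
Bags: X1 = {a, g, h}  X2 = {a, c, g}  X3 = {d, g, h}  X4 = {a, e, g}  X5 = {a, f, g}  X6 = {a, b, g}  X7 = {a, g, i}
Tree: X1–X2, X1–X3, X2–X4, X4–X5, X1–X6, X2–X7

Yes; width 2.

Every vertex of G appears in some bag (union = {a, b, c, d, e, f, g, h, i}); every edge is covered by a bag; and for each vertex v the set of bags containing v is connected in the bag tree. The decomposition is therefore valid. The largest bag has 3 vertices, so the width is 2.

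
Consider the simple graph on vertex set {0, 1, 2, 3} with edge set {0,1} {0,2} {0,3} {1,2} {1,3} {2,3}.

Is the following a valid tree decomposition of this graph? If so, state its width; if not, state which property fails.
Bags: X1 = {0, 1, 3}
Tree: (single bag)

A tree decomposition must satisfy three properties: every vertex lies in some bag; for every edge, both endpoints lie together in some bag; and for every vertex, the bags containing it form a connected subtree. Here vertex 2 appears in no bag, so the decomposition is invalid.

No — vertex 2 appears in no bag.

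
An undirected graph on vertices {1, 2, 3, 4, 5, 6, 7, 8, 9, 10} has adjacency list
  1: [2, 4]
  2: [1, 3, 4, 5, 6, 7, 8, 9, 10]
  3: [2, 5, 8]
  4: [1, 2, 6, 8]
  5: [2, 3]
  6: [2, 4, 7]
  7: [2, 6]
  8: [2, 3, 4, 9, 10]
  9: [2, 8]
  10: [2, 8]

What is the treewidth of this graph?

2

A width-2 tree decomposition is:
Bags: B1 = {2, 4, 8}  B2 = {2, 4, 6}  B3 = {2, 3, 8}  B4 = {2, 6, 7}  B5 = {2, 8, 9}  B6 = {1, 2, 4}  B7 = {2, 8, 10}  B8 = {2, 3, 5}
Tree: B1–B2, B1–B3, B2–B4, B3–B5, B2–B6, B3–B7, B3–B8
Each bag holds 3 vertices, so the decomposition has width 2, which upper-bounds the treewidth. Conversely, {1, 2, 4} is a clique of size 3, and the vertices of any clique must share a bag in every tree decomposition; so some bag has ≥ 3 vertices and tw(G) ≥ 2. The upper and lower bounds meet at 2, so that is the treewidth.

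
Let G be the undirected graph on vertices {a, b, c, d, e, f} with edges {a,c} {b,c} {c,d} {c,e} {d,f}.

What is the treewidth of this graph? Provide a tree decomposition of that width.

Treewidth 1.
Bags: B1 = {c, d}  B2 = {c, e}  B3 = {a, c}  B4 = {b, c}  B5 = {d, f}
Tree: B1–B2, B1–B3, B3–B4, B1–B5

Each bag holds 2 vertices, so the decomposition has width 1, which upper-bounds the treewidth. G has an edge, so its treewidth is at least 1. The upper and lower bounds meet at 1, so that is the treewidth.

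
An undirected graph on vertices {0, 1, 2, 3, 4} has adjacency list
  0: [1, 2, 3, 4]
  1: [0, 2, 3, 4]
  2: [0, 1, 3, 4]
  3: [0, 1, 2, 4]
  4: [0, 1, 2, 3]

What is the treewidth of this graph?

A width-4 tree decomposition is:
Bags: B1 = {0, 1, 2, 3, 4}
Tree: (single bag)
A single bag containing all 5 vertices is trivially a valid decomposition of width 4. Conversely, {0, 1, 2, 3, 4} is a clique of size 5, and the vertices of any clique must share a bag in every tree decomposition; so some bag has ≥ 5 vertices and tw(G) ≥ 4. Hence tw(G) = 4 exactly.

4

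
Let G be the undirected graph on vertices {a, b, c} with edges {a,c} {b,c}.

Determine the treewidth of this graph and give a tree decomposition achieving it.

Treewidth 1.
Bags: B1 = {b, c}  B2 = {a, c}
Tree: B1–B2

Every bag has size at most 2, so the width is 2 − 1 = 1 and tw(G) ≤ 1. Any graph with an edge has treewidth ≥ 1, and G has the edge c–b. Hence tw(G) = 1 exactly.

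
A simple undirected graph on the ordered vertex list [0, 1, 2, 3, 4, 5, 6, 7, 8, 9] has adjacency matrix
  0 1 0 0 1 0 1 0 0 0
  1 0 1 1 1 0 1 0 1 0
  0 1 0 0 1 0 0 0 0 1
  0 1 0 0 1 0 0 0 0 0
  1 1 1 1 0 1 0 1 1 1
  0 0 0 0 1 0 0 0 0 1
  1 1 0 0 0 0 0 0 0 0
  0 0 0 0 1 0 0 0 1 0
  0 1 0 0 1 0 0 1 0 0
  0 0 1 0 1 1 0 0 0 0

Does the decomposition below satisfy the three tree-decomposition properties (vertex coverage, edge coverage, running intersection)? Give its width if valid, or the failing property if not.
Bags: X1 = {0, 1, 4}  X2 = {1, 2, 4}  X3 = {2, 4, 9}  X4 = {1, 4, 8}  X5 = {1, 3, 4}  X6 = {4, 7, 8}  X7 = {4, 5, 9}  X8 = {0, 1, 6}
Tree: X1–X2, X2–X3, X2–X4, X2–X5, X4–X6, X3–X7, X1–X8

Yes; width 2.

Vertex coverage: the bags together contain {0, 1, 2, 3, 4, 5, 6, 7, 8, 9}, the full vertex set. Edge coverage: each edge of G has both endpoints in at least one bag. Running intersection: for every vertex, the bags containing it form a connected subtree. All three properties hold, so this is a valid tree decomposition of width max|bag| − 1 = 2, and hence tw(G) ≤ 2.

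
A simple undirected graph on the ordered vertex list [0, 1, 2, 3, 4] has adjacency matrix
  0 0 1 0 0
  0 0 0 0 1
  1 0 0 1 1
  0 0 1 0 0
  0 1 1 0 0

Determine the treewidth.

A width-1 tree decomposition is:
Bags: B1 = {1, 4}  B2 = {2, 4}  B3 = {0, 2}  B4 = {2, 3}
Tree: B1–B2, B2–B3, B2–B4
Each bag holds 2 vertices, so the decomposition has width 1, which upper-bounds the treewidth. G has an edge, so its treewidth is at least 1. Therefore the treewidth is 1.

1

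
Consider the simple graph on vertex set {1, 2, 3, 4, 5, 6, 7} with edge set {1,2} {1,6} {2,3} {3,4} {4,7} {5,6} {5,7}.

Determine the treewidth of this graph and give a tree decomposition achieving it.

Every bag has size at most 3, so the width is 3 − 1 = 2 and tw(G) ≤ 2. For the lower bound, G contains the cycle 2–1–6–5–7–4–3–2, so G is not a forest; only forests have treewidth ≤ 1, hence tw(G) ≥ 2. Therefore the treewidth is 2.

Treewidth 2.
One optimal decomposition is:
Bags: B1 = {1, 2, 6}  B2 = {2, 5, 6}  B3 = {2, 5, 7}  B4 = {2, 4, 7}  B5 = {2, 3, 4}
Tree: B1–B2, B2–B3, B3–B4, B4–B5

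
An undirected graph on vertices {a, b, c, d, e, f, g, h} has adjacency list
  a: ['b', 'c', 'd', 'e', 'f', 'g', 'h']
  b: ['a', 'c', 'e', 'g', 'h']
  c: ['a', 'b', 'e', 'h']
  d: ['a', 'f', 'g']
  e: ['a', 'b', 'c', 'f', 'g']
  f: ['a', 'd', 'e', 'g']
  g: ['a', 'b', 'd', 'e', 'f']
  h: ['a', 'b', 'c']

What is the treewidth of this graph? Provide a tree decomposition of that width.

Treewidth 3.
One optimal decomposition is:
Bags: B1 = {a, b, e, g}  B2 = {a, b, c, e}  B3 = {a, b, c, h}  B4 = {a, e, f, g}  B5 = {a, d, f, g}
Tree: B1–B2, B2–B3, B1–B4, B4–B5

The largest bag has 4 vertices, giving width 3; this decomposition certifies tw(G) ≤ 3. For the lower bound, the 4 vertices {a, d, f, g} are pairwise adjacent, and any tree decomposition puts a clique entirely inside one bag — forcing width ≥ 3. Therefore the treewidth is 3.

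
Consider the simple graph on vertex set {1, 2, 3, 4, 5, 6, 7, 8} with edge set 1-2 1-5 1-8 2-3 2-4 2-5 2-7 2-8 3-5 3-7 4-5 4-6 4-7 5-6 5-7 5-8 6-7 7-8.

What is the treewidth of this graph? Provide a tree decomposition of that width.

The largest bag has 4 vertices, giving width 3; this decomposition certifies tw(G) ≤ 3. On the other hand G contains the 4-clique {1, 2, 5, 8}. A clique must lie in a single bag of any decomposition, so no decomposition can have width below 3. Hence tw(G) = 3 exactly.

Treewidth 3.
One optimal decomposition is:
Bags: B1 = {2, 3, 5, 7}  B2 = {2, 5, 7, 8}  B3 = {2, 4, 5, 7}  B4 = {4, 5, 6, 7}  B5 = {1, 2, 5, 8}
Tree: B1–B2, B1–B3, B3–B4, B2–B5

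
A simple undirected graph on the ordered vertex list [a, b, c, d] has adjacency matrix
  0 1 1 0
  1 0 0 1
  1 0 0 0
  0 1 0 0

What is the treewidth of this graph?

1

A width-1 tree decomposition is:
Bags: B1 = {b, d}  B2 = {a, b}  B3 = {a, c}
Tree: B1–B2, B2–B3
Each bag holds 2 vertices, so the decomposition has width 1, which upper-bounds the treewidth. Since G has at least one edge (e.g. d–b), it is not an edgeless graph, so tw(G) ≥ 1. The upper and lower bounds meet at 1, so that is the treewidth.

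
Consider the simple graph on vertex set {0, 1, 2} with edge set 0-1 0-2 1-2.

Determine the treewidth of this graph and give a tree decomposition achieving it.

A single bag containing all 3 vertices is trivially a valid decomposition of width 2. Conversely, {0, 1, 2} is a clique of size 3, and the vertices of any clique must share a bag in every tree decomposition; so some bag has ≥ 3 vertices and tw(G) ≥ 2. Hence tw(G) = 2 exactly.

Treewidth 2.
Bags: B1 = {0, 1, 2}
Tree: (single bag)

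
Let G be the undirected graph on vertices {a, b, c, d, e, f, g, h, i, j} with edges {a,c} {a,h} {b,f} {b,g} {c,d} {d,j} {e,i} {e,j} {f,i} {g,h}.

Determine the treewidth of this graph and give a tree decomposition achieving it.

Treewidth 2.
One such decomposition:
Bags: B1 = {d, e, j}  B2 = {c, d, e}  B3 = {a, c, e}  B4 = {a, e, h}  B5 = {e, g, h}  B6 = {b, e, g}  B7 = {b, e, f}  B8 = {e, f, i}
Tree: B1–B2, B2–B3, B3–B4, B4–B5, B5–B6, B6–B7, B7–B8

Every bag has size at most 3, so the width is 3 − 1 = 2 and tw(G) ≤ 2. For the lower bound, G contains the cycle e–j–d–c–a–h–g–b–f–i–e, so G is not a forest; only forests have treewidth ≤ 1, hence tw(G) ≥ 2. Combining the bounds, tw(G) = 2.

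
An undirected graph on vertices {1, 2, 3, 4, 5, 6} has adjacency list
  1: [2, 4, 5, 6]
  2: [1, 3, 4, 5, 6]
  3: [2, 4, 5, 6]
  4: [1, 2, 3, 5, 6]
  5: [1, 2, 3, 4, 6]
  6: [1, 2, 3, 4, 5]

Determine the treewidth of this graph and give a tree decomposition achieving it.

Every bag has size at most 5, so the width is 5 − 1 = 4 and tw(G) ≤ 4. On the other hand G contains the 5-clique {1, 2, 4, 5, 6}. A clique must lie in a single bag of any decomposition, so no decomposition can have width below 4. Combining the bounds, tw(G) = 4.

Treewidth 4.
One optimal decomposition is:
Bags: B1 = {1, 2, 4, 5, 6}  B2 = {2, 3, 4, 5, 6}
Tree: B1–B2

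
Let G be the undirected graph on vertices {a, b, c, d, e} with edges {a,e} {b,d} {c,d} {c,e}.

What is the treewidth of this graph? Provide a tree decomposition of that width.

Every bag has size at most 2, so the width is 2 − 1 = 1 and tw(G) ≤ 1. G has an edge, so its treewidth is at least 1. Combining the bounds, tw(G) = 1.

Treewidth 1.
One such decomposition:
Bags: B1 = {a, e}  B2 = {c, e}  B3 = {c, d}  B4 = {b, d}
Tree: B1–B2, B2–B3, B3–B4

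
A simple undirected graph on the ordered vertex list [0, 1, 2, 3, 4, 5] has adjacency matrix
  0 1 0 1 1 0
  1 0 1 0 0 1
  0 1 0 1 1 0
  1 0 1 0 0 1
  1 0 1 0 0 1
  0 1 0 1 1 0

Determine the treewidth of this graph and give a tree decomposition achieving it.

Treewidth 3.
Bags: B1 = {1, 2, 3, 4}  B2 = {1, 3, 4, 5}  B3 = {0, 1, 3, 4}
Tree: B1–B2, B2–B3

Each bag holds 4 vertices, so the decomposition has width 3, which upper-bounds the treewidth. For the lower bound: the 4 vertex sets {2,3}, {1,5}, {4}, {0} are disjoint, each induces a connected subgraph, and every pair is joined by at least one edge of G. Contracting each set to a single vertex therefore yields K_{4} as a minor, and since treewidth is minor-monotone, tw(G) ≥ tw(K_{4}) = 3. Combining the bounds, tw(G) = 3.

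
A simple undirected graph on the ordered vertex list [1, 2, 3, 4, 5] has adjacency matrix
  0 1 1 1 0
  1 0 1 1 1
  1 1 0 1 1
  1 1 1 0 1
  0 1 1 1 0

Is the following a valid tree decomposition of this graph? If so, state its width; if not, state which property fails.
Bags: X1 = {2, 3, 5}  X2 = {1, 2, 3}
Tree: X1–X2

A tree decomposition must satisfy three properties: every vertex lies in some bag; for every edge, both endpoints lie together in some bag; and for every vertex, the bags containing it form a connected subtree. Here vertex 4 appears in no bag, so the decomposition is invalid.

No — vertex 4 appears in no bag.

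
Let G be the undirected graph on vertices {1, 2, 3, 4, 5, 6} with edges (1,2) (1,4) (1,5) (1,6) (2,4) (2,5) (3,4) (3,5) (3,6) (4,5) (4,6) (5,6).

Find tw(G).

3

A width-3 tree decomposition is:
Bags: B1 = {3, 4, 5, 6}  B2 = {1, 4, 5, 6}  B3 = {1, 2, 4, 5}
Tree: B1–B2, B2–B3
Every bag has size at most 4, so the width is 4 − 1 = 3 and tw(G) ≤ 3. For the lower bound, the 4 vertices {1, 2, 4, 5} are pairwise adjacent, and any tree decomposition puts a clique entirely inside one bag — forcing width ≥ 3. Therefore the treewidth is 3.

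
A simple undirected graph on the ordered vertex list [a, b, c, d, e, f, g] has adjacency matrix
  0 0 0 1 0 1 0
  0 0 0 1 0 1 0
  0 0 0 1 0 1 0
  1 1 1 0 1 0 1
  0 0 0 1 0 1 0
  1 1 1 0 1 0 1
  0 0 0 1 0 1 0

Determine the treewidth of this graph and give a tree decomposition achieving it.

Each bag holds 3 vertices, so the decomposition has width 2, which upper-bounds the treewidth. For the lower bound, G contains the cycle d–a–f–g–d, so G is not a forest; only forests have treewidth ≤ 1, hence tw(G) ≥ 2. Therefore the treewidth is 2.

Treewidth 2.
Bags: B1 = {a, d, f}  B2 = {d, f, g}  B3 = {b, d, f}  B4 = {c, d, f}  B5 = {d, e, f}
Tree: B1–B2, B2–B3, B3–B4, B4–B5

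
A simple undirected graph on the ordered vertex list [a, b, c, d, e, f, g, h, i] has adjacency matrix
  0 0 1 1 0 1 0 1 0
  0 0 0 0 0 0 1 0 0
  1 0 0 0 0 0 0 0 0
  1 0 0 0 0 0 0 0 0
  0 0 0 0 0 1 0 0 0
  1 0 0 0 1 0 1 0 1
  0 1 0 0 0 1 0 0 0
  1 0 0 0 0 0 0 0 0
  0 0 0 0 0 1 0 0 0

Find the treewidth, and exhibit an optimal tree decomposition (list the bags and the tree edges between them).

Treewidth 1.
Bags: B1 = {e, f}  B2 = {a, f}  B3 = {f, i}  B4 = {a, c}  B5 = {a, h}  B6 = {f, g}  B7 = {b, g}  B8 = {a, d}
Tree: B1–B2, B2–B3, B2–B4, B4–B5, B3–B6, B6–B7, B4–B8

The largest bag has 2 vertices, giving width 1; this decomposition certifies tw(G) ≤ 1. Since G has at least one edge (e.g. f–e), it is not an edgeless graph, so tw(G) ≥ 1. Combining the bounds, tw(G) = 1.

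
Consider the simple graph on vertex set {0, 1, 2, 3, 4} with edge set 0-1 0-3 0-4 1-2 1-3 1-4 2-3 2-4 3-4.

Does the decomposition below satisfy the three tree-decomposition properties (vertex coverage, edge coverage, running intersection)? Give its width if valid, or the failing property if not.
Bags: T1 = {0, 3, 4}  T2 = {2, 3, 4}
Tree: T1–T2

No — vertex 1 appears in no bag.

A tree decomposition must satisfy three properties: every vertex lies in some bag; for every edge, both endpoints lie together in some bag; and for every vertex, the bags containing it form a connected subtree. Here vertex 1 appears in no bag, so the decomposition is invalid.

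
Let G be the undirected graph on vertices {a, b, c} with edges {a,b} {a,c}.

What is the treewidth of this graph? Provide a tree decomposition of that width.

Treewidth 1.
One such decomposition:
Bags: B1 = {a, b}  B2 = {a, c}
Tree: B1–B2

The largest bag has 2 vertices, giving width 1; this decomposition certifies tw(G) ≤ 1. G has an edge, so its treewidth is at least 1. Combining the bounds, tw(G) = 1.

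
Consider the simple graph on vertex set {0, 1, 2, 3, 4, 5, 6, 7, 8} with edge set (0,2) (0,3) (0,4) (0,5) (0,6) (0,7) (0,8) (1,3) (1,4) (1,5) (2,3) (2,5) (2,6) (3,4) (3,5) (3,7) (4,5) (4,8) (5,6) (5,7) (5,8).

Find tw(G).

3

A width-3 tree decomposition is:
Bags: B1 = {0, 3, 4, 5}  B2 = {0, 4, 5, 8}  B3 = {0, 2, 3, 5}  B4 = {0, 2, 5, 6}  B5 = {1, 3, 4, 5}  B6 = {0, 3, 5, 7}
Tree: B1–B2, B1–B3, B3–B4, B1–B5, B1–B6
The largest bag has 4 vertices, giving width 3; this decomposition certifies tw(G) ≤ 3. On the other hand G contains the 4-clique {0, 4, 5, 8}. A clique must lie in a single bag of any decomposition, so no decomposition can have width below 3. Combining the bounds, tw(G) = 3.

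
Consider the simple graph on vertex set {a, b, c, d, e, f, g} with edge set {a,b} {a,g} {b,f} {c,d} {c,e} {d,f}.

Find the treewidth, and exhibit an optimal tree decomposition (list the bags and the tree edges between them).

Treewidth 1.
Bags: B1 = {c, e}  B2 = {c, d}  B3 = {d, f}  B4 = {b, f}  B5 = {a, b}  B6 = {a, g}
Tree: B1–B2, B2–B3, B3–B4, B4–B5, B5–B6

Each bag holds 2 vertices, so the decomposition has width 1, which upper-bounds the treewidth. Any graph with an edge has treewidth ≥ 1, and G has the edge e–c. Therefore the treewidth is 1.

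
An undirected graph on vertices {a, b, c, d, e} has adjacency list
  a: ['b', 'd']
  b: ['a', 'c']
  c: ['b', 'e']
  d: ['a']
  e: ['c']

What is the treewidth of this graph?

A width-1 tree decomposition is:
Bags: B1 = {a, d}  B2 = {a, b}  B3 = {b, c}  B4 = {c, e}
Tree: B1–B2, B2–B3, B3–B4
Each bag holds 2 vertices, so the decomposition has width 1, which upper-bounds the treewidth. G has an edge, so its treewidth is at least 1. Hence tw(G) = 1 exactly.

1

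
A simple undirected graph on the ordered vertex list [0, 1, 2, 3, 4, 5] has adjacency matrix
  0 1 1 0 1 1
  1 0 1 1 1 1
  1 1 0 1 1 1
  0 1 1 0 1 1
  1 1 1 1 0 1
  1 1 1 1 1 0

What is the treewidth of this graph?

4

A width-4 tree decomposition is:
Bags: B1 = {0, 1, 2, 4, 5}  B2 = {1, 2, 3, 4, 5}
Tree: B1–B2
Each bag holds 5 vertices, so the decomposition has width 4, which upper-bounds the treewidth. Conversely, {0, 1, 2, 4, 5} is a clique of size 5, and the vertices of any clique must share a bag in every tree decomposition; so some bag has ≥ 5 vertices and tw(G) ≥ 4. The upper and lower bounds meet at 4, so that is the treewidth.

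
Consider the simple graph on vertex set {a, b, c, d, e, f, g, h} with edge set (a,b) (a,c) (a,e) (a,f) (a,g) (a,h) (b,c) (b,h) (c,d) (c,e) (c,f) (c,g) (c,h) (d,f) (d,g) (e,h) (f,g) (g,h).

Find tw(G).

3

A width-3 tree decomposition is:
Bags: B1 = {a, c, f, g}  B2 = {a, c, g, h}  B3 = {a, b, c, h}  B4 = {c, d, f, g}  B5 = {a, c, e, h}
Tree: B1–B2, B2–B3, B1–B4, B2–B5
Every bag has size at most 4, so the width is 4 − 1 = 3 and tw(G) ≤ 3. For the lower bound, the 4 vertices {c, d, f, g} are pairwise adjacent, and any tree decomposition puts a clique entirely inside one bag — forcing width ≥ 3. Hence tw(G) = 3 exactly.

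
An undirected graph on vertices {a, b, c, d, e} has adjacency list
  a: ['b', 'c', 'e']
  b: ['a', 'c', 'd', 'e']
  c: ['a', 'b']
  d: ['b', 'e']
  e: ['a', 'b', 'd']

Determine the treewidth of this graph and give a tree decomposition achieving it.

Every bag has size at most 3, so the width is 3 − 1 = 2 and tw(G) ≤ 2. Conversely, {b, d, e} is a clique of size 3, and the vertices of any clique must share a bag in every tree decomposition; so some bag has ≥ 3 vertices and tw(G) ≥ 2. The upper and lower bounds meet at 2, so that is the treewidth.

Treewidth 2.
One such decomposition:
Bags: B1 = {a, b, c}  B2 = {a, b, e}  B3 = {b, d, e}
Tree: B1–B2, B2–B3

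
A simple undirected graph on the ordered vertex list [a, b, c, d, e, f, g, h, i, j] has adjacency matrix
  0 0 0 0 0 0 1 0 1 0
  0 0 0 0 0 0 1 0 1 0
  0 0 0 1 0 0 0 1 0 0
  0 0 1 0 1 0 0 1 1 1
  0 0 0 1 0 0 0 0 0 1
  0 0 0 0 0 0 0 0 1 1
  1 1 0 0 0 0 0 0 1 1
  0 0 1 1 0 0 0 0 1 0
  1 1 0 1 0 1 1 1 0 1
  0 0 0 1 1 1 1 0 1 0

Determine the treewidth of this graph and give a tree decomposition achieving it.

Treewidth 2.
One such decomposition:
Bags: B1 = {b, g, i}  B2 = {a, g, i}  B3 = {g, i, j}  B4 = {d, i, j}  B5 = {d, h, i}  B6 = {c, d, h}  B7 = {d, e, j}  B8 = {f, i, j}
Tree: B1–B2, B1–B3, B3–B4, B4–B5, B5–B6, B4–B7, B4–B8

The largest bag has 3 vertices, giving width 2; this decomposition certifies tw(G) ≤ 2. For the lower bound, the 3 vertices {d, e, j} are pairwise adjacent, and any tree decomposition puts a clique entirely inside one bag — forcing width ≥ 2. The upper and lower bounds meet at 2, so that is the treewidth.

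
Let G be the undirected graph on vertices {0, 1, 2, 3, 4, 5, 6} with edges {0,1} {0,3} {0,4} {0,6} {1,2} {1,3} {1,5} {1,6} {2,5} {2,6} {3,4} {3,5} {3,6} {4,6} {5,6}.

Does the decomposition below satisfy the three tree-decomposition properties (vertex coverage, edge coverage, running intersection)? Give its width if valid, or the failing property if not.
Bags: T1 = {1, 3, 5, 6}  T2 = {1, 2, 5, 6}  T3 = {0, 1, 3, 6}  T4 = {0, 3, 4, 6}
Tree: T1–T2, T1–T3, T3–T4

Yes; width 3.

Vertex coverage: the bags together contain {0, 1, 2, 3, 4, 5, 6}, the full vertex set. Edge coverage: each edge of G has both endpoints in at least one bag. Running intersection: for every vertex, the bags containing it form a connected subtree. All three properties hold, so this is a valid tree decomposition of width max|bag| − 1 = 3, and hence tw(G) ≤ 3.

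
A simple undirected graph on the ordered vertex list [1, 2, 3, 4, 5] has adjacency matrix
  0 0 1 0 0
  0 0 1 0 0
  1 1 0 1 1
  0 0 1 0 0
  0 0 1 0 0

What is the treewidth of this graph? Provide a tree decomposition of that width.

Treewidth 1.
Bags: B1 = {3, 4}  B2 = {3, 5}  B3 = {2, 3}  B4 = {1, 3}
Tree: B1–B2, B2–B3, B2–B4

Each bag holds 2 vertices, so the decomposition has width 1, which upper-bounds the treewidth. G has an edge, so its treewidth is at least 1. Therefore the treewidth is 1.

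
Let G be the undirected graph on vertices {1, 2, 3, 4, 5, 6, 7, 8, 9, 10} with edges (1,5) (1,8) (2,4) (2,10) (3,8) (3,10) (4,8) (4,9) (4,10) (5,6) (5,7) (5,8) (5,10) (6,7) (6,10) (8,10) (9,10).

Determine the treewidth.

A width-2 tree decomposition is:
Bags: B1 = {4, 8, 10}  B2 = {4, 9, 10}  B3 = {5, 8, 10}  B4 = {1, 5, 8}  B5 = {5, 6, 10}  B6 = {2, 4, 10}  B7 = {5, 6, 7}  B8 = {3, 8, 10}
Tree: B1–B2, B1–B3, B3–B4, B3–B5, B2–B6, B5–B7, B1–B8
Every bag has size at most 3, so the width is 3 − 1 = 2 and tw(G) ≤ 2. Conversely, {1, 5, 8} is a clique of size 3, and the vertices of any clique must share a bag in every tree decomposition; so some bag has ≥ 3 vertices and tw(G) ≥ 2. Hence tw(G) = 2 exactly.

2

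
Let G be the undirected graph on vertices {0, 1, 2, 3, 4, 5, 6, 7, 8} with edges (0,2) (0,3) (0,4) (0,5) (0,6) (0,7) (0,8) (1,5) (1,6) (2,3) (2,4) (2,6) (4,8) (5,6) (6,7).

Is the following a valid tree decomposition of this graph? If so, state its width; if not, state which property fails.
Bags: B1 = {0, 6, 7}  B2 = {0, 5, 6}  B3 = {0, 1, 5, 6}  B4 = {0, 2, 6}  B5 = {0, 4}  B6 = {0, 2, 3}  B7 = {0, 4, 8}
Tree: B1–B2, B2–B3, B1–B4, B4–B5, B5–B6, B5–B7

No — edge (2,4) lies in no bag.

A tree decomposition must satisfy three properties: every vertex lies in some bag; for every edge, both endpoints lie together in some bag; and for every vertex, the bags containing it form a connected subtree. Here edge (2,4) lies in no bag, so the decomposition is invalid.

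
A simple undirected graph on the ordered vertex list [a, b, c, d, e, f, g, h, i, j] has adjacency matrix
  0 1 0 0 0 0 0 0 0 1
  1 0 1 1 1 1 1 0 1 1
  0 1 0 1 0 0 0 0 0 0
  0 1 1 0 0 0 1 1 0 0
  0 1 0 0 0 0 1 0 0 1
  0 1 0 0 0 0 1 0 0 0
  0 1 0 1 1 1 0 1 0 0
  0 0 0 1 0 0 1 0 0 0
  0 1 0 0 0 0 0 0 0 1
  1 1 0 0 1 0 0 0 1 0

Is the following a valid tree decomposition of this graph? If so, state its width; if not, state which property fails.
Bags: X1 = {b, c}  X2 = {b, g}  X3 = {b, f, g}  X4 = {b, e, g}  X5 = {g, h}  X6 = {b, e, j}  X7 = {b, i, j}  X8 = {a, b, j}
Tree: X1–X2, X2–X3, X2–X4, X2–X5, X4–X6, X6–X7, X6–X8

A tree decomposition must satisfy three properties: every vertex lies in some bag; for every edge, both endpoints lie together in some bag; and for every vertex, the bags containing it form a connected subtree. Here vertex d appears in no bag, so the decomposition is invalid.

No — vertex d appears in no bag.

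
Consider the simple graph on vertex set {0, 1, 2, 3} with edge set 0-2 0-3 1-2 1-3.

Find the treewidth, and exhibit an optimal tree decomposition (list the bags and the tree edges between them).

Each bag holds 3 vertices, so the decomposition has width 2, which upper-bounds the treewidth. The edges 3–0–2–1–3 form a cycle, so G is not a tree and its treewidth is at least 2. Hence tw(G) = 2 exactly.

Treewidth 2.
Bags: B1 = {0, 2, 3}  B2 = {1, 2, 3}
Tree: B1–B2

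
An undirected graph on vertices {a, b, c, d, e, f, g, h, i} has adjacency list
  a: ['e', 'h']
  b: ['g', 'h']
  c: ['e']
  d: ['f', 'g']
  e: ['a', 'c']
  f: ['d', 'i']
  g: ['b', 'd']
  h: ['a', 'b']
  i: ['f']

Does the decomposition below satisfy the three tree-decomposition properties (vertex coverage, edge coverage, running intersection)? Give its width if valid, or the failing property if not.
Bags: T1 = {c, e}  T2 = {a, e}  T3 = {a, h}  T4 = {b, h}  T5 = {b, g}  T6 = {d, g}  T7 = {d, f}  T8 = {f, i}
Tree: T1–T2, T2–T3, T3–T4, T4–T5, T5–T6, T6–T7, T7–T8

Yes; width 1.

Every vertex of G appears in some bag (union = {a, b, c, d, e, f, g, h, i}); every edge is covered by a bag; and for each vertex v the set of bags containing v is connected in the bag tree. The decomposition is therefore valid. The largest bag has 2 vertices, so the width is 1.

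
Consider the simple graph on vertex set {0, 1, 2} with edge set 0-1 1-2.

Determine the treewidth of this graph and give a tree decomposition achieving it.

Every bag has size at most 2, so the width is 2 − 1 = 1 and tw(G) ≤ 1. G has an edge, so its treewidth is at least 1. Therefore the treewidth is 1.

Treewidth 1.
One such decomposition:
Bags: B1 = {0, 1}  B2 = {1, 2}
Tree: B1–B2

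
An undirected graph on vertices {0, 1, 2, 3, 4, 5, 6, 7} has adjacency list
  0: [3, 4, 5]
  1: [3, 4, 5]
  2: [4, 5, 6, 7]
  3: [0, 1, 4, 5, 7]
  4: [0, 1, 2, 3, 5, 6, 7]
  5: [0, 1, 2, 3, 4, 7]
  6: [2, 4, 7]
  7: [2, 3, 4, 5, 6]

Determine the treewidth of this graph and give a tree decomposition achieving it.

Every bag has size at most 4, so the width is 4 − 1 = 3 and tw(G) ≤ 3. Conversely, {2, 4, 5, 7} is a clique of size 4, and the vertices of any clique must share a bag in every tree decomposition; so some bag has ≥ 4 vertices and tw(G) ≥ 3. Combining the bounds, tw(G) = 3.

Treewidth 3.
One optimal decomposition is:
Bags: B1 = {1, 3, 4, 5}  B2 = {0, 3, 4, 5}  B3 = {3, 4, 5, 7}  B4 = {2, 4, 5, 7}  B5 = {2, 4, 6, 7}
Tree: B1–B2, B1–B3, B3–B4, B4–B5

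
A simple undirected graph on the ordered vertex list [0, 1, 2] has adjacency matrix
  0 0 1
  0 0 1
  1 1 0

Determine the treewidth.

1

A width-1 tree decomposition is:
Bags: B1 = {0, 2}  B2 = {1, 2}
Tree: B1–B2
Every bag has size at most 2, so the width is 2 − 1 = 1 and tw(G) ≤ 1. Since G has at least one edge (e.g. 2–0), it is not an edgeless graph, so tw(G) ≥ 1. Therefore the treewidth is 1.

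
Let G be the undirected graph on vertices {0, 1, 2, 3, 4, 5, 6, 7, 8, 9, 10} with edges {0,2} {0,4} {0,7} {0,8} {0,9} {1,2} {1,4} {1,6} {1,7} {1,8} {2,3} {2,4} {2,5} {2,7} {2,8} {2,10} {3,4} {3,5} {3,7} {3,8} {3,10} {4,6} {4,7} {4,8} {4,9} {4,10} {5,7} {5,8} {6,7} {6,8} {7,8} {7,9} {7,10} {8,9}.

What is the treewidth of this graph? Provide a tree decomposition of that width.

Every bag has size at most 5, so the width is 5 − 1 = 4 and tw(G) ≤ 4. Conversely, {0, 4, 7, 8, 9} is a clique of size 5, and the vertices of any clique must share a bag in every tree decomposition; so some bag has ≥ 5 vertices and tw(G) ≥ 4. Hence tw(G) = 4 exactly.

Treewidth 4.
One such decomposition:
Bags: B1 = {2, 3, 4, 7, 8}  B2 = {2, 3, 5, 7, 8}  B3 = {2, 3, 4, 7, 10}  B4 = {0, 2, 4, 7, 8}  B5 = {1, 2, 4, 7, 8}  B6 = {0, 4, 7, 8, 9}  B7 = {1, 4, 6, 7, 8}
Tree: B1–B2, B1–B3, B1–B4, B4–B5, B4–B6, B5–B7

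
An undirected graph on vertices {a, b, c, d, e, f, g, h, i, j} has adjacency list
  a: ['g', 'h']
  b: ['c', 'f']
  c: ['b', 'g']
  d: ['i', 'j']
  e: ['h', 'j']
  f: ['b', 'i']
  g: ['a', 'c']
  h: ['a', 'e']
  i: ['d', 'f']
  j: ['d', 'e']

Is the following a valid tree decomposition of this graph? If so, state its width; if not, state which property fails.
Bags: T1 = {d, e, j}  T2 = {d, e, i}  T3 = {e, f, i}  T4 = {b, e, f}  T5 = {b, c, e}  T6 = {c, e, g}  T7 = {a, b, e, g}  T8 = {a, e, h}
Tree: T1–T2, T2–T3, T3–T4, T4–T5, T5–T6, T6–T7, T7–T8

A tree decomposition must satisfy three properties: every vertex lies in some bag; for every edge, both endpoints lie together in some bag; and for every vertex, the bags containing it form a connected subtree. Here bags containing vertex b are not connected in the tree, so the decomposition is invalid.

No — bags containing vertex b are not connected in the tree.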